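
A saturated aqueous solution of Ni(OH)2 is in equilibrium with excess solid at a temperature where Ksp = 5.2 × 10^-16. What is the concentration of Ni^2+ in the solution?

Ni(OH)2(s) <=> Ni^2+ + 2 OH^-
Ksp = [Ni^2+][OH^-]^2
If s mol/L of Ni(OH)2 dissolves, [Ni^2+] = s and [OH^-] = 2s.
So Ksp = s × (2s)^2 = 4s^3
s = (5.2 × 10^-16 / 4)^(1/3) = 5.07 × 10^-6 M
[Ni^2+] = s = 5.1 × 10^-6 M

5.1 × 10^-6 M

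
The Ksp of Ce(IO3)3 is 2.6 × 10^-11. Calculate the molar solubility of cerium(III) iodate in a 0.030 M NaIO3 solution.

9.6e-7 M

Ce(IO3)3(s) ⇌ Ce^3+(aq) + 3 IO3^-(aq)
Ksp = [Ce^3+][IO3^-]^3
Let s be the molar solubility in this solution. [Ce^3+] = s, [IO3^-] = 0.030 + 3s ≈ 0.030 (Ksp is small, so little additional dissolves).
Ksp ≈ s × (0.030)^3
s = 9.6 x 10^-7 M
Check: 3s = 2.9 × 10^-6 ≪ 0.030, so the approximation is valid.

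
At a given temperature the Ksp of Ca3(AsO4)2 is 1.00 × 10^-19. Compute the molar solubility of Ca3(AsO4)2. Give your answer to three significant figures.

s = 6.21 x 10^-5 M

Ca3(AsO4)2(s) ⇌ 3 Ca^2+ + 2 AsO4^3-
Ksp = [Ca^2+]^3[AsO4^3-]^2
For each mole of Ca3(AsO4)2 that dissolves: [Ca^2+] = 3s, [AsO4^3-] = 2s.
So Ksp = (3s)^3 × (2s)^2 = 108s^5
s = (1.00 × 10^-19 / 108)^(1/5) = 6.21 x 10^-5 M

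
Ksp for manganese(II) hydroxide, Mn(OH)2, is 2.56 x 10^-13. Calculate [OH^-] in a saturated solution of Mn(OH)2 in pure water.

Mn(OH)2(s) ⇌ Mn^2+ + 2 OH^-
Ksp = [Mn^2+][OH^-]^2
Let s = molar solubility. Then [Mn^2+] = s and [OH^-] = 2s.
So Ksp = s × (2s)^2 = 4s^3
s = (2.56 x 10^-13 / 4)^(1/3) = 4.000 x 10^-5 M
[OH^-] = 2s = 8.00 x 10^-5 M

[OH^-] ≈ 8.00e-5 M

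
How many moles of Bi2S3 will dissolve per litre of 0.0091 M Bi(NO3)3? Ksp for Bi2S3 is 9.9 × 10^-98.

s = 3.5 x 10^-32 M

Bi2S3(s) ⇌ 2 Bi^3+(aq) + 3 S^2-(aq)
Ksp = [Bi^3+]^2[S^2-]^3
If s mol/L dissolves here, [Bi^3+] = 0.0091 + 2s ≈ 0.0091, [S^2-] = 3s (Ksp is small, so little additional dissolves).
Ksp ≈ (0.0091)^2 × (3s)^3
s = 3.5 × 10^-32 M
Check: 2s = 7.1 × 10^-32 ≪ 0.0091, so the approximation is valid.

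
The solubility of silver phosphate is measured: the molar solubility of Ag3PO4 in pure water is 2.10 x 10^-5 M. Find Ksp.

Ag3PO4(s) <=> 3 Ag^+(aq) + PO4^3-(aq)
Let s = molar solubility. Then [Ag^+] = 3s and [PO4^3-] = s.
Ksp = [Ag^+]^3[PO4^3-]
So Ksp = (3s)^3 × s = 27s^4
Ksp = 27 × (2.10 × 10^-5)^4 = 5.25 × 10^-18

5.25 × 10^-18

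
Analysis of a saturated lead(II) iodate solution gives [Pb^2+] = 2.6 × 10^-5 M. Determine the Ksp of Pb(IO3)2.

Pb(IO3)2(s) ⇌ Pb^2+(aq) + 2 IO3^-(aq)
Stoichiometry gives [IO3^-] = (2/1)[Pb^2+] = 5.20 × 10^-5 M.
Ksp = [Pb^2+][IO3^-]^2
Ksp = 2.6 × 10^-5 × (5.20 x 10^-5)^2 = 7.0 × 10^-14

Ksp = 7.0e-14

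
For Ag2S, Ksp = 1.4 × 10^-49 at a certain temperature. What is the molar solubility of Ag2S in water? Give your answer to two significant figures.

s = 3.3 × 10^-17 M

Ag2S(s) ⇌ 2 Ag^+(aq) + S^2-(aq)
Ksp = [Ag^+]^2[S^2-]
For each mole of Ag2S that dissolves: [Ag^+] = 2s, [S^2-] = s.
So Ksp = (2s)^2 × s = 4s^3
Solving, s = (1.4 × 10^-49/4)^(1/3) = 3.3 x 10^-17 M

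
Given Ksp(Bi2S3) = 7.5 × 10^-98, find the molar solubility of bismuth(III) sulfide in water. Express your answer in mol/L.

Bi2S3(s) ⇌ 2 Bi^3+(aq) + 3 S^2-(aq)
Ksp = [Bi^3+]^2[S^2-]^3
With molar solubility s: [Bi^3+] = 2s, [S^2-] = 3s.
Substituting: Ksp = (2s)^2(3s)^3 = 108s^5
Solving, s = (7.5 × 10^-98/108)^(1/5) = 1.5 × 10^-20 M

s = 1.5 × 10^-20 M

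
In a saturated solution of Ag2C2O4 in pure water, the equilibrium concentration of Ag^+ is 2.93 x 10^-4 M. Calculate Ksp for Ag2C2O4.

Ksp ≈ 1.26e-11

Ag2C2O4(s) ⇌ 2 Ag^+(aq) + C2O4^2-(aq)
Stoichiometry gives [C2O4^2-] = (1/2)[Ag^+] = 1.465 × 10^-4 M.
Ksp = [Ag^+]^2[C2O4^2-]
Ksp = (2.93 × 10^-4)^2 × 1.465 × 10^-4 = 1.26 × 10^-11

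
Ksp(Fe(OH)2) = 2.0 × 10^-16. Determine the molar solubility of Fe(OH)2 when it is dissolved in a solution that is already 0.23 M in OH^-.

Fe(OH)2(s) ⇌ Fe^2+ + 2 OH^-
Ksp = [Fe^2+][OH^-]^2
If s mol/L dissolves here, [Fe^2+] = s, [OH^-] = 0.23 + 2s ≈ 0.23 (since the OH^- already present dominates).
Ksp ≈ s × (0.23)^2
s = 3.8 x 10^-15 M
Check: 2s = 7.6 x 10^-15 ≪ 0.23, so the approximation is valid.

s ≈ 3.8e-15 M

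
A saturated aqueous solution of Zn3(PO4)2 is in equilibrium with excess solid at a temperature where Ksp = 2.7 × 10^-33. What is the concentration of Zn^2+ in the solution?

Zn3(PO4)2(s) ⇌ 3 Zn^2+ + 2 PO4^3-
Ksp = [Zn^2+]^3[PO4^3-]^2
With molar solubility s: [Zn^2+] = 3s, [PO4^3-] = 2s.
Ksp = (3s)^3(2s)^2 = 108s^5
s = (2.7 × 10^-33 / 108)^(1/5) = 1.20 × 10^-7 M
[Zn^2+] = 3s = 3.6 × 10^-7 M

[Zn^2+] = 3.6 × 10^-7 M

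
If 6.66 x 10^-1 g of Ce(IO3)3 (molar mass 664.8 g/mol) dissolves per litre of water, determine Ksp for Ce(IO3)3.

Molar solubility s = (6.66 x 10^-1 g/L) / (664.8 g/mol) = 1.002 × 10^-3 M.
Ce(IO3)3(s) ⇌ Ce^3+(aq) + 3 IO3^-(aq)
With molar solubility s: [Ce^3+] = s, [IO3^-] = 3s.
Ksp = [Ce^3+][IO3^-]^3
Ksp = s(3s)^3 = 27s^4
Ksp = 27 × (1.002 × 10^-3)^4 = 2.72 x 10^-11

2.72 × 10^-11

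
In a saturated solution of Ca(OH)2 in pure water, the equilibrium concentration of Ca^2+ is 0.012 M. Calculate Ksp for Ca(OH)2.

6.9 × 10^-6

Ca(OH)2(s) ⇌ Ca^2+(aq) + 2 OH^-(aq)
Stoichiometry gives [OH^-] = (2/1)[Ca^2+] = 2.40 × 10^-2 M.
Ksp = [Ca^2+][OH^-]^2
Ksp = 1.2 × 10^-2 × (2.40 x 10^-2)^2 = 6.9 × 10^-6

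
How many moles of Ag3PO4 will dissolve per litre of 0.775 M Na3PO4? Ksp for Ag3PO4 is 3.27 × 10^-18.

Ag3PO4(s) ⇌ 3 Ag^+(aq) + PO4^3-(aq)
Ksp = [Ag^+]^3[PO4^3-]
If s mol/L dissolves here, [Ag^+] = 3s, [PO4^3-] = 0.775 + s ≈ 0.775 (since PO4^3- from Na3PO4 dominates).
Ksp ≈ (3s)^3 × 0.775
s = 5.39 x 10^-7 M
Check: s = 5.4 × 10^-7 ≪ 0.775, so the approximation is valid.

s ≈ 5.39 x 10^-7 M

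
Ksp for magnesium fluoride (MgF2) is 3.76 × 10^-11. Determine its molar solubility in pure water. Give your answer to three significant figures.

MgF2(s) ⇌ Mg^2+(aq) + 2 F^-(aq)
Ksp = [Mg^2+][F^-]^2
If s mol/L of MgF2 dissolves, [Mg^2+] = s and [F^-] = 2s.
So Ksp = s × (2s)^2 = 4s^3
s^3 = 3.76 × 10^-11 / 4, so s = 2.11 × 10^-4 M

2.11 × 10^-4 M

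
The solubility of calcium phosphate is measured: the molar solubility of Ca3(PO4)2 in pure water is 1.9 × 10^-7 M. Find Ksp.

2.7 x 10^-32

Ca3(PO4)2(s) ⇌ 3 Ca^2+ + 2 PO4^3-
If s mol/L of Ca3(PO4)2 dissolves, [Ca^2+] = 3s and [PO4^3-] = 2s.
Ksp = [Ca^2+]^3[PO4^3-]^2
Ksp = (3s)^3(2s)^2 = 108s^5
With s = 1.9 × 10^-7: Ksp = 2.7 x 10^-32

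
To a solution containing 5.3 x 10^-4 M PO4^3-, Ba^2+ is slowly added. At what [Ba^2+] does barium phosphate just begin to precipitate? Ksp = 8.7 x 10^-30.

Ba3(PO4)2(s) ⇌ 3 Ba^2+ + 2 PO4^3-
Ksp = [Ba^2+]^3[PO4^3-]^2
Precipitation begins when Q = Ksp. With [PO4^3-] = 5.3 x 10^-4 M:
8.7 x 10^-30 = (5.3 x 10^-4)^2 × [Ba^2+]^3
[Ba^2+] = (8.7 x 10^-30 / 2.81 × 10^-7)^(1/3) = 3.1 × 10^-8 M

[Ba^2+] = 3.1 × 10^-8 M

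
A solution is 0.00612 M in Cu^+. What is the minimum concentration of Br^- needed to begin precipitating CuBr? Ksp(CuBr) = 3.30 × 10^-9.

CuBr(s) ⇌ Cu^+ + Br^-
Ksp = [Cu^+][Br^-]
Precipitation begins when Q = Ksp. With [Cu^+] = 0.00612 M:
3.30 × 10^-9 = (0.00612) × [Br^-]
[Br^-] = (3.30 × 10^-9 / 6.12 × 10^-3) = 5.39 × 10^-7 M

5.39 × 10^-7 M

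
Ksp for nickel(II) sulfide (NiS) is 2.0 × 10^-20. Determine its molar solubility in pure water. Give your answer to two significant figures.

NiS(s) ⇌ Ni^2+ + S^2-
Ksp = [Ni^2+][S^2-]
Let s = molar solubility. Then [Ni^2+] = s and [S^2-] = s.
Ksp = (s)(s) = s^2
s = (2.0 × 10^-20)^(1/2) = 1.4 x 10^-10 M

s ≈ 1.4e-10 M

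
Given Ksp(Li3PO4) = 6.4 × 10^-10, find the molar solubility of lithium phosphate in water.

s ≈ 2.2 x 10^-3 M

Li3PO4(s) ⇌ 3 Li^+ + PO4^3-
Ksp = [Li^+]^3[PO4^3-]
With molar solubility s: [Li^+] = 3s, [PO4^3-] = s.
Ksp = (3s)^3s = 27s^4
Solving, s = (6.4 × 10^-10/27)^(1/4) = 2.2 x 10^-3 M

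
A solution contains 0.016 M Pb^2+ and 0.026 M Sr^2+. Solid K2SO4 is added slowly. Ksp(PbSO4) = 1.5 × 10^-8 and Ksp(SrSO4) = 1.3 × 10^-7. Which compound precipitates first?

PbSO4

Precipitation of each salt starts when its ion product equals its Ksp.
For PbSO4: 1.5 × 10^-8 = 0.016 × [SO4^2-]  ⇒  [SO4^2-] = 9.4 × 10^-7 M.
For SrSO4: 1.3 × 10^-7 = 0.026 × [SO4^2-]  ⇒  [SO4^2-] = 5.0 × 10^-6 M.
The salt with the lower threshold [SO4^2-] precipitates first: PbSO4.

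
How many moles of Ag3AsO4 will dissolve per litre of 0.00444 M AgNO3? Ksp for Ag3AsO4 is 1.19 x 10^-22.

s = 1.36 × 10^-15 M

Ag3AsO4(s) ⇌ 3 Ag^+(aq) + AsO4^3-(aq)
Ksp = [Ag^+]^3[AsO4^3-]
Let s = moles of Ag3AsO4 that dissolve per litre. [Ag^+] = 0.00444 + 3s ≈ 0.00444, [AsO4^3-] = s (since Ag^+ from AgNO3 dominates).
Ksp ≈ (0.00444)^3 × s
s = 1.36 × 10^-15 M
Check: 3s = 4.1 × 10^-15 ≪ 0.00444, so the approximation is valid.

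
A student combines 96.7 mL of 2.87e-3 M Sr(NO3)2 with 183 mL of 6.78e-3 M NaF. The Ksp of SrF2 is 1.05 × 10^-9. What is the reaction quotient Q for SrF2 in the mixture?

Q = 1.95e-8

Total volume = 96.7 + 183 = 279.7 mL.
[Sr^2+] = 2.87 × 10^-3 × (96.7/279.7) = 9.922 x 10^-4 M
[F^-] = 6.78 x 10^-3 × (183/279.7) = 4.436 × 10^-3 M
SrF2(s) <=> Sr^2+ + 2 F^-, so Q = [Sr^2+][F^-]^2
Q = (9.922 × 10^-4)(4.436 × 10^-3)^2 = 1.95 × 10^-8
Q > Ksp, so SrF2 will precipitate.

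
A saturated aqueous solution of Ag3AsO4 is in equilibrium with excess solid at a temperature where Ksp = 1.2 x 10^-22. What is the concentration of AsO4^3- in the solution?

[AsO4^3-] ≈ 1.5 x 10^-6 M

Ag3AsO4(s) <=> 3 Ag^+(aq) + AsO4^3-(aq)
Ksp = [Ag^+]^3[AsO4^3-]
Let s = molar solubility. Then [Ag^+] = 3s and [AsO4^3-] = s.
Substituting: Ksp = (3s)^3s = 27s^4
s = (1.2 x 10^-22 / 27)^(1/4) = 1.45 × 10^-6 M
[AsO4^3-] = s = 1.5 × 10^-6 M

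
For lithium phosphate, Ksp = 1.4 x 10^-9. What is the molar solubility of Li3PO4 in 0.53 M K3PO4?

4.6 × 10^-4 M

Li3PO4(s) <=> 3 Li^+ + PO4^3-
Ksp = [Li^+]^3[PO4^3-]
Let s be the molar solubility in this solution. [Li^+] = 3s, [PO4^3-] = 0.53 + s ≈ 0.53 (since PO4^3- from K3PO4 dominates).
Ksp ≈ (3s)^3 × 0.53
s = 4.6 x 10^-4 M
Check: s = 4.6 × 10^-4 ≪ 0.53, so the approximation is valid.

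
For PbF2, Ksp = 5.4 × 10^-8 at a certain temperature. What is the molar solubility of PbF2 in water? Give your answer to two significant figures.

PbF2(s) <=> Pb^2+(aq) + 2 F^-(aq)
Ksp = [Pb^2+][F^-]^2
Let s = molar solubility. Then [Pb^2+] = s and [F^-] = 2s.
Substituting: Ksp = s(2s)^2 = 4s^3
Solving, s = (5.4 × 10^-8/4)^(1/3) = 2.4 x 10^-3 M

2.4e-3 M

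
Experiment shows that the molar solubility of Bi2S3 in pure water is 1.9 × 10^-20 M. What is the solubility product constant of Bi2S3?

Ksp = 2.7 x 10^-97

Bi2S3(s) <=> 2 Bi^3+(aq) + 3 S^2-(aq)
Let s = molar solubility. Then [Bi^3+] = 2s and [S^2-] = 3s.
Ksp = [Bi^3+]^2[S^2-]^3
Ksp = (2s)^2(3s)^3 = 108s^5
Ksp = 108 × (1.9 × 10^-20)^5 = 2.7 × 10^-97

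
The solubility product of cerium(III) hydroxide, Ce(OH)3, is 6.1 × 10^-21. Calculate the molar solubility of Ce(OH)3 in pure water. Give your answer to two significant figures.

Ce(OH)3(s) <=> Ce^3+ + 3 OH^-
Ksp = [Ce^3+][OH^-]^3
Let s = molar solubility. Then [Ce^3+] = s and [OH^-] = 3s.
Ksp = s(3s)^3 = 27s^4
Solving, s = (6.1 × 10^-21/27)^(1/4) = 3.9 x 10^-6 M

s ≈ 3.9e-6 M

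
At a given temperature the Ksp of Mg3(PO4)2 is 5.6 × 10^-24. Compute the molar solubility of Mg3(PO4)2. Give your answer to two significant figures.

s = 8.8 x 10^-6 M

Mg3(PO4)2(s) <=> 3 Mg^2+(aq) + 2 PO4^3-(aq)
Ksp = [Mg^2+]^3[PO4^3-]^2
With molar solubility s: [Mg^2+] = 3s, [PO4^3-] = 2s.
Substituting: Ksp = (3s)^3(2s)^2 = 108s^5
s = (5.6 × 10^-24 / 108)^(1/5) = 8.8 × 10^-6 M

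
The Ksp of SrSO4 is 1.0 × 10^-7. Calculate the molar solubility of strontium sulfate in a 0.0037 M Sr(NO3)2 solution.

SrSO4(s) ⇌ Sr^2+ + SO4^2-
Ksp = [Sr^2+][SO4^2-]
Let s = moles of SrSO4 that dissolve per litre. [Sr^2+] = 0.0037 + s ≈ 0.0037, [SO4^2-] = s (since Sr^2+ from Sr(NO3)2 dominates).
Ksp ≈ 0.0037 × s
s = 2.7 x 10^-5 M
Check: s = 2.7 × 10^-5 ≪ 0.0037, so the approximation is valid.

s = 2.7e-5 M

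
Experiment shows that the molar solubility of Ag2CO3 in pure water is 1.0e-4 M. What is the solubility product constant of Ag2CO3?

Ksp ≈ 4.0 x 10^-12

Ag2CO3(s) <=> 2 Ag^+ + CO3^2-
If s mol/L of Ag2CO3 dissolves, [Ag^+] = 2s and [CO3^2-] = s.
Ksp = [Ag^+]^2[CO3^2-]
Ksp = (2s)^2s = 4s^3
With s = 1.0 x 10^-4: Ksp = 4.0 × 10^-12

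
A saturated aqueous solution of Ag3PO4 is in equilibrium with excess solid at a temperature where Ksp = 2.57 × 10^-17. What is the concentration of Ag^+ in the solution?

9.37 x 10^-5 M

Ag3PO4(s) ⇌ 3 Ag^+ + PO4^3-
Ksp = [Ag^+]^3[PO4^3-]
For each mole of Ag3PO4 that dissolves: [Ag^+] = 3s, [PO4^3-] = s.
Ksp = (3s)^3s = 27s^4
s = (2.57 × 10^-17 / 27)^(1/4) = 3.124 × 10^-5 M
[Ag^+] = 3s = 9.37 x 10^-5 M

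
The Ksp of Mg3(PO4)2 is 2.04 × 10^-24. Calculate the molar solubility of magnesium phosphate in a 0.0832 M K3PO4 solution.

Mg3(PO4)2(s) <=> 3 Mg^2+ + 2 PO4^3-
Ksp = [Mg^2+]^3[PO4^3-]^2
Let s be the molar solubility in this solution. [Mg^2+] = 3s, [PO4^3-] = 0.0832 + 2s ≈ 0.0832 (Ksp is small, so little additional dissolves).
Ksp ≈ (3s)^3 × (0.0832)^2
s = 2.22 x 10^-8 M
Check: 2s = 4.4 × 10^-8 ≪ 0.0832, so the approximation is valid.

2.22 × 10^-8 M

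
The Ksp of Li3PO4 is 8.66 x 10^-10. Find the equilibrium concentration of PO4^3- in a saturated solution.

[PO4^3-] ≈ 2.38e-3 M

Li3PO4(s) <=> 3 Li^+ + PO4^3-
Ksp = [Li^+]^3[PO4^3-]
Let s = molar solubility. Then [Li^+] = 3s and [PO4^3-] = s.
Substituting: Ksp = (3s)^3s = 27s^4
Solving, s = (8.66 x 10^-10/27)^(1/4) = 2.380 × 10^-3 M
[PO4^3-] = s = 2.38 x 10^-3 M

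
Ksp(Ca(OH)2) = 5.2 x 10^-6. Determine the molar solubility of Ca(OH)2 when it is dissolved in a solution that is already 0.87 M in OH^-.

6.9 x 10^-6 M

Ca(OH)2(s) <=> Ca^2+(aq) + 2 OH^-(aq)
Ksp = [Ca^2+][OH^-]^2
If s mol/L dissolves here, [Ca^2+] = s, [OH^-] = 0.87 + 2s ≈ 0.87 (Ksp is small, so little additional dissolves).
Ksp ≈ s × (0.87)^2
s = 6.9 × 10^-6 M
Check: 2s = 1.4 x 10^-5 ≪ 0.87, so the approximation is valid.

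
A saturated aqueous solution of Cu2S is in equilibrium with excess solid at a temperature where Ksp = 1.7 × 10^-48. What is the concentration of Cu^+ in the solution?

[Cu^+] = 1.5 x 10^-16 M

Cu2S(s) <=> 2 Cu^+ + S^2-
Ksp = [Cu^+]^2[S^2-]
With molar solubility s: [Cu^+] = 2s, [S^2-] = s.
So Ksp = (2s)^2 × s = 4s^3
s^3 = 1.7 × 10^-48 / 4, so s = 7.52 × 10^-17 M
[Cu^+] = 2s = 1.5 × 10^-16 M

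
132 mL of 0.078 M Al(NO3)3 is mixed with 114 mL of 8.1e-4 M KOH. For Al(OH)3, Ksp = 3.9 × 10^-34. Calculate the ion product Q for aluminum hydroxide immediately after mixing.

Total volume = 132 + 114 = 246 mL.
[Al^3+] = 7.8 × 10^-2 × (132/246) = 4.19 x 10^-2 M
[OH^-] = 8.1 × 10^-4 × (114/246) = 3.75 × 10^-4 M
Al(OH)3(s) ⇌ Al^3+(aq) + 3 OH^-(aq), so Q = [Al^3+][OH^-]^3
Q = (4.19 x 10^-2)(3.75 x 10^-4)^3 = 2.2 × 10^-12
Q > Ksp, so Al(OH)3 will precipitate.

Q = 2.2 x 10^-12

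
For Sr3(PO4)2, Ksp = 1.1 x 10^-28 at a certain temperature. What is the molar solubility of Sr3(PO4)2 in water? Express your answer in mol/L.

s ≈ 1.0e-6 M

Sr3(PO4)2(s) <=> 3 Sr^2+ + 2 PO4^3-
Ksp = [Sr^2+]^3[PO4^3-]^2
If s mol/L of Sr3(PO4)2 dissolves, [Sr^2+] = 3s and [PO4^3-] = 2s.
Substituting: Ksp = (3s)^3(2s)^2 = 108s^5
s = (1.1 x 10^-28 / 108)^(1/5) = 1.0 × 10^-6 M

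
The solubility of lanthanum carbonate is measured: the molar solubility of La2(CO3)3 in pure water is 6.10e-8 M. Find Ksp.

Ksp ≈ 9.12 × 10^-35

La2(CO3)3(s) <=> 2 La^3+ + 3 CO3^2-
Let s = molar solubility. Then [La^3+] = 2s and [CO3^2-] = 3s.
Ksp = [La^3+]^2[CO3^2-]^3
Substituting: Ksp = (2s)^2(3s)^3 = 108s^5
With s = 6.10 x 10^-8: Ksp = 9.12 × 10^-35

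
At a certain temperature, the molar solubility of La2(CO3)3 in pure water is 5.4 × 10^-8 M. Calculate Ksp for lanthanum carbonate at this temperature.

La2(CO3)3(s) <=> 2 La^3+(aq) + 3 CO3^2-(aq)
With molar solubility s: [La^3+] = 2s, [CO3^2-] = 3s.
Ksp = [La^3+]^2[CO3^2-]^3
Substituting: Ksp = (2s)^2(3s)^3 = 108s^5
With s = 5.4 × 10^-8: Ksp = 5.0 × 10^-35

5.0 × 10^-35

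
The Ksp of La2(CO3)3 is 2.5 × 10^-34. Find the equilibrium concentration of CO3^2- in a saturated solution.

La2(CO3)3(s) <=> 2 La^3+ + 3 CO3^2-
Ksp = [La^3+]^2[CO3^2-]^3
Let s = molar solubility. Then [La^3+] = 2s and [CO3^2-] = 3s.
So Ksp = (2s)^2 × (3s)^3 = 108s^5
s = (2.5 × 10^-34 / 108)^(1/5) = 7.46 x 10^-8 M
[CO3^2-] = 3s = 2.2 x 10^-7 M

[CO3^2-] = 2.2 × 10^-7 M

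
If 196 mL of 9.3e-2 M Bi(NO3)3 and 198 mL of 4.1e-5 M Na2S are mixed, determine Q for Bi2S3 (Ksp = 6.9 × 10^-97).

Total volume = 196 + 198 = 394 mL.
[Bi^3+] = 9.3 × 10^-2 × (196/394) = 4.63 × 10^-2 M
[S^2-] = 4.1 × 10^-5 × (198/394) = 2.06 x 10^-5 M
Bi2S3(s) ⇌ 2 Bi^3+ + 3 S^2-, so Q = [Bi^3+]^2[S^2-]^3
Q = (4.63 × 10^-2)^2(2.06 x 10^-5)^3 = 1.9 x 10^-17
Q > Ksp, so Bi2S3 will precipitate.

1.9 x 10^-17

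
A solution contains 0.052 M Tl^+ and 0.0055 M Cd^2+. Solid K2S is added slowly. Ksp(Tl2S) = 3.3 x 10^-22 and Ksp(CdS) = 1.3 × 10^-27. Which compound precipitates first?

CdS

Each salt begins to precipitate when Q = Ksp, i.e. when [S^2-] reaches its threshold.
For Tl2S: 3.3 x 10^-22 = (0.052)^2 × [S^2-]  ⇒  [S^2-] = 1.2 × 10^-19 M.
For CdS: 1.3 × 10^-27 = 0.0055 × [S^2-]  ⇒  [S^2-] = 2.4 × 10^-25 M.
The salt with the lower threshold [S^2-] precipitates first: CdS.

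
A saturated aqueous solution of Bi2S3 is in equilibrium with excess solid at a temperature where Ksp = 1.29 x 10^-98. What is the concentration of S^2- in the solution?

Bi2S3(s) ⇌ 2 Bi^3+(aq) + 3 S^2-(aq)
Ksp = [Bi^3+]^2[S^2-]^3
For each mole of Bi2S3 that dissolves: [Bi^3+] = 2s, [S^2-] = 3s.
Ksp = (2s)^2(3s)^3 = 108s^5
s = (1.29 x 10^-98 / 108)^(1/5) = 1.036 × 10^-20 M
[S^2-] = 3s = 3.11 x 10^-20 M

3.11 × 10^-20 M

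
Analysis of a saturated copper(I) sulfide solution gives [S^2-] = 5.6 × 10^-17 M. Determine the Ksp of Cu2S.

Ksp ≈ 7.0 x 10^-49

Cu2S(s) <=> 2 Cu^+ + S^2-
Stoichiometry gives [Cu^+] = (2/1)[S^2-] = 1.12 × 10^-16 M.
Ksp = [Cu^+]^2[S^2-]
Ksp = (1.12 × 10^-16)^2 × 5.6 x 10^-17 = 7.0 × 10^-49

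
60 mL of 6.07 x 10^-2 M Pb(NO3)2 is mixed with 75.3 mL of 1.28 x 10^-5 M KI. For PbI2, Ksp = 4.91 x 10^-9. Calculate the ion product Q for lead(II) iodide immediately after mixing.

Q ≈ 1.37e-12

Total volume = 60 + 75.3 = 135.3 mL.
[Pb^2+] = 6.07 × 10^-2 × (60/135.3) = 2.692 x 10^-2 M
[I^-] = 1.28 × 10^-5 × (75.3/135.3) = 7.124 × 10^-6 M
PbI2(s) ⇌ Pb^2+ + 2 I^-, so Q = [Pb^2+][I^-]^2
Q = (2.692 x 10^-2)(7.124 × 10^-6)^2 = 1.37 × 10^-12
Q < Ksp, so no precipitate of PbI2 forms.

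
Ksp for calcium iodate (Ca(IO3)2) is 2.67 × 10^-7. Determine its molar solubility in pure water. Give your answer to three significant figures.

s = 4.06e-3 M

Ca(IO3)2(s) ⇌ Ca^2+ + 2 IO3^-
Ksp = [Ca^2+][IO3^-]^2
Let s = molar solubility. Then [Ca^2+] = s and [IO3^-] = 2s.
Ksp = s(2s)^2 = 4s^3
s^3 = 2.67 × 10^-7 / 4, so s = 4.06 × 10^-3 M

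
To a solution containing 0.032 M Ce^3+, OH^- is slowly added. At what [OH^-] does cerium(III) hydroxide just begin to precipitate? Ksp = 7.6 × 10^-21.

Ce(OH)3(s) ⇌ Ce^3+(aq) + 3 OH^-(aq)
Ksp = [Ce^3+][OH^-]^3
Precipitation begins when Q = Ksp. With [Ce^3+] = 0.032 M:
7.6 × 10^-21 = (0.032) × [OH^-]^3
[OH^-] = (7.6 × 10^-21 / 3.2 × 10^-2)^(1/3) = 6.2 × 10^-7 M

[OH^-] = 6.2 x 10^-7 M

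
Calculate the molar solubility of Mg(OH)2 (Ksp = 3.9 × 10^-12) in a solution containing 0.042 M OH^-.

Mg(OH)2(s) ⇌ Mg^2+(aq) + 2 OH^-(aq)
Ksp = [Mg^2+][OH^-]^2
Let s be the molar solubility in this solution. [Mg^2+] = s, [OH^-] = 0.042 + 2s ≈ 0.042 (since the OH^- already present dominates).
Ksp ≈ s × (0.042)^2
s = 2.2 × 10^-9 M
Check: 2s = 4.4 × 10^-9 ≪ 0.042, so the approximation is valid.

s = 2.2e-9 M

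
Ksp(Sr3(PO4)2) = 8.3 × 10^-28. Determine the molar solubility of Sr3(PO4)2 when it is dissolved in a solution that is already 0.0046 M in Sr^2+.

s ≈ 4.6e-11 M

Sr3(PO4)2(s) ⇌ 3 Sr^2+ + 2 PO4^3-
Ksp = [Sr^2+]^3[PO4^3-]^2
If s mol/L dissolves here, [Sr^2+] = 0.0046 + 3s ≈ 0.0046, [PO4^3-] = 2s (Ksp is small, so little additional dissolves).
Ksp ≈ (0.0046)^3 × (2s)^2
s = 4.6 × 10^-11 M
Check: 3s = 1.4 × 10^-10 ≪ 0.0046, so the approximation is valid.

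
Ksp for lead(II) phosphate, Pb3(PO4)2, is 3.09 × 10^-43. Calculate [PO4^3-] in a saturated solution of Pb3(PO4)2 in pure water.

[PO4^3-] = 2.47 × 10^-9 M

Pb3(PO4)2(s) <=> 3 Pb^2+(aq) + 2 PO4^3-(aq)
Ksp = [Pb^2+]^3[PO4^3-]^2
With molar solubility s: [Pb^2+] = 3s, [PO4^3-] = 2s.
So Ksp = (3s)^3 × (2s)^2 = 108s^5
s = (3.09 × 10^-43 / 108)^(1/5) = 1.234 × 10^-9 M
[PO4^3-] = 2s = 2.47 x 10^-9 M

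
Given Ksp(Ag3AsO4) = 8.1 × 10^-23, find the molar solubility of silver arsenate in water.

s = 1.3e-6 M

Ag3AsO4(s) ⇌ 3 Ag^+ + AsO4^3-
Ksp = [Ag^+]^3[AsO4^3-]
Let s = molar solubility. Then [Ag^+] = 3s and [AsO4^3-] = s.
So Ksp = (3s)^3 × s = 27s^4
Solving, s = (8.1 × 10^-23/27)^(1/4) = 1.3 × 10^-6 M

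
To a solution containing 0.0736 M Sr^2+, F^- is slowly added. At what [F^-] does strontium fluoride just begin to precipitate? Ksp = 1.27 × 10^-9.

SrF2(s) <=> Sr^2+ + 2 F^-
Ksp = [Sr^2+][F^-]^2
Precipitation begins when Q = Ksp. With [Sr^2+] = 0.0736 M:
1.27 × 10^-9 = (0.0736) × [F^-]^2
[F^-] = (1.27 × 10^-9 / 7.36 × 10^-2)^(1/2) = 1.31 × 10^-4 M

[F^-] = 1.31e-4 M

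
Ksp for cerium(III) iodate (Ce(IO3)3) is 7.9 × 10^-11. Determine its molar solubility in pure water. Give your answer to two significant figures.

Ce(IO3)3(s) <=> Ce^3+(aq) + 3 IO3^-(aq)
Ksp = [Ce^3+][IO3^-]^3
For each mole of Ce(IO3)3 that dissolves: [Ce^3+] = s, [IO3^-] = 3s.
Ksp = s(3s)^3 = 27s^4
s = (7.9 × 10^-11 / 27)^(1/4) = 1.3 x 10^-3 M

s ≈ 1.3e-3 M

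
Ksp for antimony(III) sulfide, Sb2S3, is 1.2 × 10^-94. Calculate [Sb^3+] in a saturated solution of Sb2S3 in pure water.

1.3 × 10^-19 M

Sb2S3(s) <=> 2 Sb^3+(aq) + 3 S^2-(aq)
Ksp = [Sb^3+]^2[S^2-]^3
If s mol/L of Sb2S3 dissolves, [Sb^3+] = 2s and [S^2-] = 3s.
So Ksp = (2s)^2 × (3s)^3 = 108s^5
s = (1.2 × 10^-94 / 108)^(1/5) = 6.44 × 10^-20 M
[Sb^3+] = 2s = 1.3 x 10^-19 M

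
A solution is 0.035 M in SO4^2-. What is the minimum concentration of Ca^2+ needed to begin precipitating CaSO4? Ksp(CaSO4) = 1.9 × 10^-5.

CaSO4(s) ⇌ Ca^2+ + SO4^2-
Ksp = [Ca^2+][SO4^2-]
Precipitation begins when Q = Ksp. With [SO4^2-] = 0.035 M:
1.9 × 10^-5 = (0.035) × [Ca^2+]
[Ca^2+] = (1.9 × 10^-5 / 3.5 × 10^-2) = 5.4 × 10^-4 M

[Ca^2+] ≈ 5.4 × 10^-4 M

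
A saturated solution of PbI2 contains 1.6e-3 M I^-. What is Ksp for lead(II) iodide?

Ksp = 2.0 × 10^-9

PbI2(s) ⇌ Pb^2+(aq) + 2 I^-(aq)
Stoichiometry gives [Pb^2+] = (1/2)[I^-] = 8.00 × 10^-4 M.
Ksp = [Pb^2+][I^-]^2
Ksp = 8.00 × 10^-4 × (1.6 x 10^-3)^2 = 2.0 × 10^-9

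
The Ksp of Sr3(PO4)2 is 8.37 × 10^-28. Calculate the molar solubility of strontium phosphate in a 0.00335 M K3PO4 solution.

s ≈ 1.40 × 10^-8 M

Sr3(PO4)2(s) ⇌ 3 Sr^2+(aq) + 2 PO4^3-(aq)
Ksp = [Sr^2+]^3[PO4^3-]^2
Let s be the molar solubility in this solution. [Sr^2+] = 3s, [PO4^3-] = 0.00335 + 2s ≈ 0.00335 (common-ion effect: PO4^3- is already 0.00335 M).
Ksp ≈ (3s)^3 × (0.00335)^2
s = 1.40 x 10^-8 M
Check: 2s = 2.8 x 10^-8 ≪ 0.00335, so the approximation is valid.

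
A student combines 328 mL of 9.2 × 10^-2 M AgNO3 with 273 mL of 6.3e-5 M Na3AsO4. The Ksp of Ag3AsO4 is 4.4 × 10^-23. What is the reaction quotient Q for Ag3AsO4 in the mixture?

Total volume = 328 + 273 = 601 mL.
[Ag^+] = 9.2 × 10^-2 × (328/601) = 5.02 x 10^-2 M
[AsO4^3-] = 6.3 x 10^-5 × (273/601) = 2.86 × 10^-5 M
Ag3AsO4(s) <=> 3 Ag^+(aq) + AsO4^3-(aq), so Q = [Ag^+]^3[AsO4^3-]
Q = (5.02 × 10^-2)^3(2.86 x 10^-5) = 3.6 × 10^-9
Q > Ksp, so Ag3AsO4 will precipitate.

Q = 3.6e-9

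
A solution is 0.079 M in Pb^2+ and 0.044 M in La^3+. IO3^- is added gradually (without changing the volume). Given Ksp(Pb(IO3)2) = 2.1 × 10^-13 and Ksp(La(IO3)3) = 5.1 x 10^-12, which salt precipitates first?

Pb(IO3)2

Precipitation of each salt starts when its ion product equals its Ksp.
For Pb(IO3)2: 2.1 × 10^-13 = 0.079 × [IO3^-]^2  ⇒  [IO3^-] = 1.6 x 10^-6 M.
For La(IO3)3: 5.1 x 10^-12 = 0.044 × [IO3^-]^3  ⇒  [IO3^-] = 4.9 x 10^-4 M.
The salt with the lower threshold [IO3^-] precipitates first: Pb(IO3)2.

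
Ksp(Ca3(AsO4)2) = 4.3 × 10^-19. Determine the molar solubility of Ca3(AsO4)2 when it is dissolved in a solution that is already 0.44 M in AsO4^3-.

s ≈ 4.3 x 10^-7 M

Ca3(AsO4)2(s) ⇌ 3 Ca^2+(aq) + 2 AsO4^3-(aq)
Ksp = [Ca^2+]^3[AsO4^3-]^2
Let s = moles of Ca3(AsO4)2 that dissolve per litre. [Ca^2+] = 3s, [AsO4^3-] = 0.44 + 2s ≈ 0.44 (Ksp is small, so little additional dissolves).
Ksp ≈ (3s)^3 × (0.44)^2
s = 4.3 × 10^-7 M
Check: 2s = 8.7 x 10^-7 ≪ 0.44, so the approximation is valid.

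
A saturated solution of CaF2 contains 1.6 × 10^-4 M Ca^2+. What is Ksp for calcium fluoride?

1.6 × 10^-11

CaF2(s) <=> Ca^2+(aq) + 2 F^-(aq)
Stoichiometry gives [F^-] = (2/1)[Ca^2+] = 3.20 × 10^-4 M.
Ksp = [Ca^2+][F^-]^2
Ksp = 1.6 × 10^-4 × (3.20 × 10^-4)^2 = 1.6 x 10^-11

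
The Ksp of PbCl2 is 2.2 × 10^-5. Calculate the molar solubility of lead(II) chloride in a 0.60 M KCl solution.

PbCl2(s) ⇌ Pb^2+(aq) + 2 Cl^-(aq)
Ksp = [Pb^2+][Cl^-]^2
Let s be the molar solubility in this solution. [Pb^2+] = s, [Cl^-] = 0.60 + 2s ≈ 0.60 (common-ion effect: Cl^- is already 0.60 M).
Ksp ≈ s × (0.60)^2
s = 6.1 x 10^-5 M
Check: 2s = 1.2 × 10^-4 ≪ 0.60, so the approximation is valid.

s = 6.1e-5 M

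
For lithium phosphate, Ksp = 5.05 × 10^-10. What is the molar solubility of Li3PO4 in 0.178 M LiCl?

Li3PO4(s) ⇌ 3 Li^+(aq) + PO4^3-(aq)
Ksp = [Li^+]^3[PO4^3-]
If s mol/L dissolves here, [Li^+] = 0.178 + 3s ≈ 0.178, [PO4^3-] = s (common-ion effect: Li^+ is already 0.178 M).
Ksp ≈ (0.178)^3 × s
s = 8.95 x 10^-8 M
Check: 3s = 2.7 × 10^-7 ≪ 0.178, so the approximation is valid.

s = 8.95e-8 M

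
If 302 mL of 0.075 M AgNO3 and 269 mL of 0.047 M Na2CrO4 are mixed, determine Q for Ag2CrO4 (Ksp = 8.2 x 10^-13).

3.5 × 10^-5

Total volume = 302 + 269 = 571 mL.
[Ag^+] = 7.5 x 10^-2 × (302/571) = 3.97 × 10^-2 M
[CrO4^2-] = 4.7 × 10^-2 × (269/571) = 2.21 x 10^-2 M
Ag2CrO4(s) ⇌ 2 Ag^+ + CrO4^2-, so Q = [Ag^+]^2[CrO4^2-]
Q = (3.97 × 10^-2)^2(2.21 × 10^-2) = 3.5 × 10^-5
Q > Ksp, so Ag2CrO4 will precipitate.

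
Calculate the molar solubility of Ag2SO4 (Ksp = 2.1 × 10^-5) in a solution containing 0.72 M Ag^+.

s ≈ 4.1 × 10^-5 M

Ag2SO4(s) <=> 2 Ag^+ + SO4^2-
Ksp = [Ag^+]^2[SO4^2-]
Let s be the molar solubility in this solution. [Ag^+] = 0.72 + 2s ≈ 0.72, [SO4^2-] = s (Ksp is small, so little additional dissolves).
Ksp ≈ (0.72)^2 × s
s = 4.1 × 10^-5 M
Check: 2s = 8.1 × 10^-5 ≪ 0.72, so the approximation is valid.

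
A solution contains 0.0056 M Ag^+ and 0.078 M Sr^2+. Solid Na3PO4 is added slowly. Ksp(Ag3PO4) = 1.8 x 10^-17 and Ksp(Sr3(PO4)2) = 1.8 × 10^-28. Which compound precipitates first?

Sr3(PO4)2

Each salt begins to precipitate when Q = Ksp, i.e. when [PO4^3-] reaches its threshold.
For Ag3PO4: 1.8 x 10^-17 = (0.0056)^3 × [PO4^3-]  ⇒  [PO4^3-] = 1.0 x 10^-10 M.
For Sr3(PO4)2: 1.8 × 10^-28 = (0.078)^3 × [PO4^3-]^2  ⇒  [PO4^3-] = 6.2 × 10^-13 M.
The salt with the lower threshold [PO4^3-] precipitates first: Sr3(PO4)2.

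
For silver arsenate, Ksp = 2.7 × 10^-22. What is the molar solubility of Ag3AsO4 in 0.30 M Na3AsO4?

Ag3AsO4(s) ⇌ 3 Ag^+(aq) + AsO4^3-(aq)
Ksp = [Ag^+]^3[AsO4^3-]
Let s = moles of Ag3AsO4 that dissolve per litre. [Ag^+] = 3s, [AsO4^3-] = 0.30 + s ≈ 0.30 (Ksp is small, so little additional dissolves).
Ksp ≈ (3s)^3 × 0.30
s = 3.2 × 10^-8 M
Check: s = 3.2 × 10^-8 ≪ 0.30, so the approximation is valid.

s = 3.2 x 10^-8 M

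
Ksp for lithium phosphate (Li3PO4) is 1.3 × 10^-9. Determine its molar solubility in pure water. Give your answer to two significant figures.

Li3PO4(s) ⇌ 3 Li^+ + PO4^3-
Ksp = [Li^+]^3[PO4^3-]
If s mol/L of Li3PO4 dissolves, [Li^+] = 3s and [PO4^3-] = s.
So Ksp = (3s)^3 × s = 27s^4
s = (1.3 × 10^-9 / 27)^(1/4) = 2.6 x 10^-3 M

s = 2.6e-3 M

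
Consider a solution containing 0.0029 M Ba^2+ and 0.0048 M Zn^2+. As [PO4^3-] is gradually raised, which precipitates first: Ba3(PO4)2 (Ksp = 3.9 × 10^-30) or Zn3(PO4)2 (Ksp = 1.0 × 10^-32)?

Zn3(PO4)2

Each salt begins to precipitate when Q = Ksp, i.e. when [PO4^3-] reaches its threshold.
For Ba3(PO4)2: 3.9 × 10^-30 = (0.0029)^3 × [PO4^3-]^2  ⇒  [PO4^3-] = 1.3 x 10^-11 M.
For Zn3(PO4)2: 1.0 × 10^-32 = (0.0048)^3 × [PO4^3-]^2  ⇒  [PO4^3-] = 3.0 × 10^-13 M.
The salt with the lower threshold [PO4^3-] precipitates first: Zn3(PO4)2.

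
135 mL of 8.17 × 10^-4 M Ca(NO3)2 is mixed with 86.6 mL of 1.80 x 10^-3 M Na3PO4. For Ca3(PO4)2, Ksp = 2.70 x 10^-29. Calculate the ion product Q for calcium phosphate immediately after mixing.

6.10 × 10^-17

Total volume = 135 + 86.6 = 221.6 mL.
[Ca^2+] = 8.17 x 10^-4 × (135/221.6) = 4.977 x 10^-4 M
[PO4^3-] = 1.80 × 10^-3 × (86.6/221.6) = 7.034 × 10^-4 M
Ca3(PO4)2(s) ⇌ 3 Ca^2+ + 2 PO4^3-, so Q = [Ca^2+]^3[PO4^3-]^2
Q = (4.977 × 10^-4)^3(7.034 × 10^-4)^2 = 6.10 × 10^-17
Q > Ksp, so Ca3(PO4)2 will precipitate.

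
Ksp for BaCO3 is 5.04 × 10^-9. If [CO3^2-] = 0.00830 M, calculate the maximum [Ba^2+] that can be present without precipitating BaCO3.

BaCO3(s) ⇌ Ba^2+(aq) + CO3^2-(aq)
Ksp = [Ba^2+][CO3^2-]
Precipitation begins when Q = Ksp. With [CO3^2-] = 0.00830 M:
5.04 × 10^-9 = (0.00830) × [Ba^2+]
[Ba^2+] = (5.04 × 10^-9 / 8.30 × 10^-3) = 6.07 × 10^-7 M

[Ba^2+] ≈ 6.07 x 10^-7 M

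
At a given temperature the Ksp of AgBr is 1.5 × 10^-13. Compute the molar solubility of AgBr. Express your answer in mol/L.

s = 3.9 x 10^-7 M

AgBr(s) <=> Ag^+(aq) + Br^-(aq)
Ksp = [Ag^+][Br^-]
Let s = molar solubility. Then [Ag^+] = s and [Br^-] = s.
Ksp = s × s = s^2
s = (1.5 × 10^-13)^(1/2) = 3.9 × 10^-7 M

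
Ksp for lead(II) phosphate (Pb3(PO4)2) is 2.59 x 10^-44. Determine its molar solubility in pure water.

Pb3(PO4)2(s) ⇌ 3 Pb^2+(aq) + 2 PO4^3-(aq)
Ksp = [Pb^2+]^3[PO4^3-]^2
If s mol/L of Pb3(PO4)2 dissolves, [Pb^2+] = 3s and [PO4^3-] = 2s.
So Ksp = (3s)^3 × (2s)^2 = 108s^5
Solving, s = (2.59 x 10^-44/108)^(1/5) = 7.52 × 10^-10 M

7.52 x 10^-10 M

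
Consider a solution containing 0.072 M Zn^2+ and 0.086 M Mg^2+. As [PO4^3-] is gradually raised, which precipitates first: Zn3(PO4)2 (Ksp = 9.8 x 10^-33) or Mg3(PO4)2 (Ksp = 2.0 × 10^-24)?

Zn3(PO4)2

Each salt begins to precipitate when Q = Ksp, i.e. when [PO4^3-] reaches its threshold.
For Zn3(PO4)2: 9.8 x 10^-33 = (0.072)^3 × [PO4^3-]^2  ⇒  [PO4^3-] = 5.1 × 10^-15 M.
For Mg3(PO4)2: 2.0 × 10^-24 = (0.086)^3 × [PO4^3-]^2  ⇒  [PO4^3-] = 5.6 × 10^-11 M.
The salt with the lower threshold [PO4^3-] precipitates first: Zn3(PO4)2.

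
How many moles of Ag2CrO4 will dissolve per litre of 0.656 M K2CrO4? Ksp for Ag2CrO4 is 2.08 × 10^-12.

s ≈ 8.90 × 10^-7 M

Ag2CrO4(s) <=> 2 Ag^+ + CrO4^2-
Ksp = [Ag^+]^2[CrO4^2-]
Let s = moles of Ag2CrO4 that dissolve per litre. [Ag^+] = 2s, [CrO4^2-] = 0.656 + s ≈ 0.656 (since CrO4^2- from K2CrO4 dominates).
Ksp ≈ (2s)^2 × 0.656
s = 8.90 × 10^-7 M
Check: s = 8.9 x 10^-7 ≪ 0.656, so the approximation is valid.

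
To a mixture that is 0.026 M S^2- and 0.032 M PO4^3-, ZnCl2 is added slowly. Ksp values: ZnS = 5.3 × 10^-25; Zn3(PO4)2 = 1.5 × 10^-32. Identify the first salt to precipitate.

ZnS

Each salt begins to precipitate when Q = Ksp, i.e. when [Zn^2+] reaches its threshold.
For ZnS: 5.3 × 10^-25 = 0.026 × [Zn^2+]  ⇒  [Zn^2+] = 2.0 × 10^-23 M.
For Zn3(PO4)2: 1.5 × 10^-32 = (0.032)^2 × [Zn^2+]^3  ⇒  [Zn^2+] = 2.4 × 10^-10 M.
The salt with the lower threshold [Zn^2+] precipitates first: ZnS.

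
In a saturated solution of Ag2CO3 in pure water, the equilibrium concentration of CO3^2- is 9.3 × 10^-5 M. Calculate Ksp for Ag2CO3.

3.2 x 10^-12

Ag2CO3(s) <=> 2 Ag^+ + CO3^2-
Stoichiometry gives [Ag^+] = (2/1)[CO3^2-] = 1.86 × 10^-4 M.
Ksp = [Ag^+]^2[CO3^2-]
Ksp = (1.86 x 10^-4)^2 × 9.3 × 10^-5 = 3.2 x 10^-12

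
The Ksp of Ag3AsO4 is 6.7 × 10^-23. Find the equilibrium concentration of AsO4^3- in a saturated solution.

Ag3AsO4(s) ⇌ 3 Ag^+(aq) + AsO4^3-(aq)
Ksp = [Ag^+]^3[AsO4^3-]
For each mole of Ag3AsO4 that dissolves: [Ag^+] = 3s, [AsO4^3-] = s.
Ksp = (3s)^3s = 27s^4
Solving, s = (6.7 × 10^-23/27)^(1/4) = 1.26 × 10^-6 M
[AsO4^3-] = s = 1.3 x 10^-6 M

1.3e-6 M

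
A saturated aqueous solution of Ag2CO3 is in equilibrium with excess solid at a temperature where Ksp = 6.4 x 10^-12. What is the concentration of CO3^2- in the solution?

Ag2CO3(s) <=> 2 Ag^+(aq) + CO3^2-(aq)
Ksp = [Ag^+]^2[CO3^2-]
Let s = molar solubility. Then [Ag^+] = 2s and [CO3^2-] = s.
So Ksp = (2s)^2 × s = 4s^3
Solving, s = (6.4 x 10^-12/4)^(1/3) = 1.17 × 10^-4 M
[CO3^2-] = s = 1.2 x 10^-4 M

1.2e-4 M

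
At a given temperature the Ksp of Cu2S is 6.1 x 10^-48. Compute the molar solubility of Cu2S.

Cu2S(s) ⇌ 2 Cu^+ + S^2-
Ksp = [Cu^+]^2[S^2-]
If s mol/L of Cu2S dissolves, [Cu^+] = 2s and [S^2-] = s.
Substituting: Ksp = (2s)^2s = 4s^3
Solving, s = (6.1 x 10^-48/4)^(1/3) = 1.2 × 10^-16 M

s = 1.2 × 10^-16 M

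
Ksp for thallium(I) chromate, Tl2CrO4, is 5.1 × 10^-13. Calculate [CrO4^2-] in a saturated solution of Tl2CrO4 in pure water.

Tl2CrO4(s) ⇌ 2 Tl^+(aq) + CrO4^2-(aq)
Ksp = [Tl^+]^2[CrO4^2-]
Let s = molar solubility. Then [Tl^+] = 2s and [CrO4^2-] = s.
Substituting: Ksp = (2s)^2s = 4s^3
Solving, s = (5.1 × 10^-13/4)^(1/3) = 5.03 × 10^-5 M
[CrO4^2-] = s = 5.0 × 10^-5 M

[CrO4^2-] = 5.0 × 10^-5 M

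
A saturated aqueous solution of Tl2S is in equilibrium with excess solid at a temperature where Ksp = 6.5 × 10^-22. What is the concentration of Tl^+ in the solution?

Tl2S(s) ⇌ 2 Tl^+ + S^2-
Ksp = [Tl^+]^2[S^2-]
If s mol/L of Tl2S dissolves, [Tl^+] = 2s and [S^2-] = s.
So Ksp = (2s)^2 × s = 4s^3
s = (6.5 × 10^-22 / 4)^(1/3) = 5.46 × 10^-8 M
[Tl^+] = 2s = 1.1 × 10^-7 M

[Tl^+] = 1.1 x 10^-7 M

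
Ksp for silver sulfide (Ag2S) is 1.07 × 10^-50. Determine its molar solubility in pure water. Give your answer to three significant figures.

Ag2S(s) ⇌ 2 Ag^+(aq) + S^2-(aq)
Ksp = [Ag^+]^2[S^2-]
For each mole of Ag2S that dissolves: [Ag^+] = 2s, [S^2-] = s.
Substituting: Ksp = (2s)^2s = 4s^3
s = (1.07 × 10^-50 / 4)^(1/3) = 1.39 × 10^-17 M

s ≈ 1.39e-17 M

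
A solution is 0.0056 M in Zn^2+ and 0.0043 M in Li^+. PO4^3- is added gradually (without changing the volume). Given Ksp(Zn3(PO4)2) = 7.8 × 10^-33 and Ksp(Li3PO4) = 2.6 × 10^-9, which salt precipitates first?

Zn3(PO4)2

Each salt begins to precipitate when Q = Ksp, i.e. when [PO4^3-] reaches its threshold.
For Zn3(PO4)2: 7.8 × 10^-33 = (0.0056)^3 × [PO4^3-]^2  ⇒  [PO4^3-] = 2.1 × 10^-13 M.
For Li3PO4: 2.6 × 10^-9 = (0.0043)^3 × [PO4^3-]  ⇒  [PO4^3-] = 3.3 × 10^-2 M.
The salt with the lower threshold [PO4^3-] precipitates first: Zn3(PO4)2.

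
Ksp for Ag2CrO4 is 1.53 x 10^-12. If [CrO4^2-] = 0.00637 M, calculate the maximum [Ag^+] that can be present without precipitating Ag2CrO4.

[Ag^+] = 1.55 × 10^-5 M

Ag2CrO4(s) <=> 2 Ag^+ + CrO4^2-
Ksp = [Ag^+]^2[CrO4^2-]
Precipitation begins when Q = Ksp. With [CrO4^2-] = 0.00637 M:
1.53 x 10^-12 = (0.00637) × [Ag^+]^2
[Ag^+] = (1.53 x 10^-12 / 6.37 × 10^-3)^(1/2) = 1.55 × 10^-5 M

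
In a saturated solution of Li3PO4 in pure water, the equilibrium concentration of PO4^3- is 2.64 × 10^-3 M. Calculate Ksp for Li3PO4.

Ksp = 1.31 × 10^-9

Li3PO4(s) ⇌ 3 Li^+ + PO4^3-
Stoichiometry gives [Li^+] = (3/1)[PO4^3-] = 7.920 × 10^-3 M.
Ksp = [Li^+]^3[PO4^3-]
Ksp = (7.920 × 10^-3)^3 × 2.64 × 10^-3 = 1.31 × 10^-9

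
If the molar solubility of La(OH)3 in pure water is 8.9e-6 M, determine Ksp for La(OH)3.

Ksp ≈ 1.7 × 10^-19

La(OH)3(s) ⇌ La^3+(aq) + 3 OH^-(aq)
Let s = molar solubility. Then [La^3+] = s and [OH^-] = 3s.
Ksp = [La^3+][OH^-]^3
So Ksp = s × (3s)^3 = 27s^4
With s = 8.9 × 10^-6: Ksp = 1.7 x 10^-19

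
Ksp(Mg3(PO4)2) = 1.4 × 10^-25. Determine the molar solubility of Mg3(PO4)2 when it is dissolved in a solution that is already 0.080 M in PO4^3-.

9.3 × 10^-9 M

Mg3(PO4)2(s) <=> 3 Mg^2+(aq) + 2 PO4^3-(aq)
Ksp = [Mg^2+]^3[PO4^3-]^2
Let s = moles of Mg3(PO4)2 that dissolve per litre. [Mg^2+] = 3s, [PO4^3-] = 0.080 + 2s ≈ 0.080 (since the PO4^3- already present dominates).
Ksp ≈ (3s)^3 × (0.080)^2
s = 9.3 x 10^-9 M
Check: 2s = 1.9 × 10^-8 ≪ 0.080, so the approximation is valid.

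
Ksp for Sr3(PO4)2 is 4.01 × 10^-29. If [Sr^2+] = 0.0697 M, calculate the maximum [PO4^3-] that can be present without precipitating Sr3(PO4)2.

Sr3(PO4)2(s) ⇌ 3 Sr^2+ + 2 PO4^3-
Ksp = [Sr^2+]^3[PO4^3-]^2
Precipitation begins when Q = Ksp. With [Sr^2+] = 0.0697 M:
4.01 × 10^-29 = (0.0697)^3 × [PO4^3-]^2
[PO4^3-] = (4.01 × 10^-29 / 3.386 x 10^-4)^(1/2) = 3.44 × 10^-13 M

[PO4^3-] = 3.44e-13 M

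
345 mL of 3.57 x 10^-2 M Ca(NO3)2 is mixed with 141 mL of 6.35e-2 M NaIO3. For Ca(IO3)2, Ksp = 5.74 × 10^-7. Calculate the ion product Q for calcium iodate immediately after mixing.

Total volume = 345 + 141 = 486 mL.
[Ca^2+] = 3.57 × 10^-2 × (345/486) = 2.534 × 10^-2 M
[IO3^-] = 6.35 × 10^-2 × (141/486) = 1.842 x 10^-2 M
Ca(IO3)2(s) ⇌ Ca^2+(aq) + 2 IO3^-(aq), so Q = [Ca^2+][IO3^-]^2
Q = (2.534 × 10^-2)(1.842 × 10^-2)^2 = 8.60 x 10^-6
Q > Ksp, so Ca(IO3)2 will precipitate.

Q = 8.60e-6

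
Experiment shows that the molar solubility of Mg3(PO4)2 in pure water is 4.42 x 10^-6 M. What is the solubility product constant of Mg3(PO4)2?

Ksp = 1.82 × 10^-25

Mg3(PO4)2(s) ⇌ 3 Mg^2+(aq) + 2 PO4^3-(aq)
Let s = molar solubility. Then [Mg^2+] = 3s and [PO4^3-] = 2s.
Ksp = [Mg^2+]^3[PO4^3-]^2
Ksp = (3s)^3(2s)^2 = 108s^5
With s = 4.42 × 10^-6: Ksp = 1.82 x 10^-25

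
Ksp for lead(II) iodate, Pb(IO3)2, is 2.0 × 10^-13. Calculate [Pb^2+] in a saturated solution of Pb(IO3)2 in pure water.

Pb(IO3)2(s) ⇌ Pb^2+(aq) + 2 IO3^-(aq)
Ksp = [Pb^2+][IO3^-]^2
Let s = molar solubility. Then [Pb^2+] = s and [IO3^-] = 2s.
So Ksp = s × (2s)^2 = 4s^3
s = (2.0 × 10^-13 / 4)^(1/3) = 3.68 x 10^-5 M
[Pb^2+] = s = 3.7 x 10^-5 M

[Pb^2+] ≈ 3.7 x 10^-5 M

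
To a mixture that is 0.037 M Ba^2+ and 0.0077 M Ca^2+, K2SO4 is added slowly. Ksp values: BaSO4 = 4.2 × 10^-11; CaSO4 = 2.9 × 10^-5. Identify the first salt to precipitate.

BaSO4

Each salt begins to precipitate when Q = Ksp, i.e. when [SO4^2-] reaches its threshold.
For BaSO4: 4.2 × 10^-11 = 0.037 × [SO4^2-]  ⇒  [SO4^2-] = 1.1 x 10^-9 M.
For CaSO4: 2.9 × 10^-5 = 0.0077 × [SO4^2-]  ⇒  [SO4^2-] = 3.8 x 10^-3 M.
The salt with the lower threshold [SO4^2-] precipitates first: BaSO4.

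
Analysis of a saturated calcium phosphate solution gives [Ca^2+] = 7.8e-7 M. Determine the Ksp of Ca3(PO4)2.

Ca3(PO4)2(s) ⇌ 3 Ca^2+ + 2 PO4^3-
Stoichiometry gives [PO4^3-] = (2/3)[Ca^2+] = 5.20 x 10^-7 M.
Ksp = [Ca^2+]^3[PO4^3-]^2
Ksp = (7.8 × 10^-7)^3 × (5.20 × 10^-7)^2 = 1.3 x 10^-31

Ksp ≈ 1.3 x 10^-31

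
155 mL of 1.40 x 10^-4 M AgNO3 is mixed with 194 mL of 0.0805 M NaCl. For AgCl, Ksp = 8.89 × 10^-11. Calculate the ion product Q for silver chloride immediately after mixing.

2.78 × 10^-6

Total volume = 155 + 194 = 349 mL.
[Ag^+] = 1.40 × 10^-4 × (155/349) = 6.218 × 10^-5 M
[Cl^-] = 8.05 × 10^-2 × (194/349) = 4.475 × 10^-2 M
AgCl(s) <=> Ag^+(aq) + Cl^-(aq), so Q = [Ag^+][Cl^-]
Q = (6.218 x 10^-5)(4.475 x 10^-2) = 2.78 x 10^-6
Q > Ksp, so AgCl will precipitate.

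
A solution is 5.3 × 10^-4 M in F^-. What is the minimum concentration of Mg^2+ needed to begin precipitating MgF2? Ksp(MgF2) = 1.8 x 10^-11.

6.4e-5 M

MgF2(s) ⇌ Mg^2+ + 2 F^-
Ksp = [Mg^2+][F^-]^2
Precipitation begins when Q = Ksp. With [F^-] = 5.3 × 10^-4 M:
1.8 x 10^-11 = (5.3 × 10^-4)^2 × [Mg^2+]
[Mg^2+] = (1.8 x 10^-11 / 2.81 × 10^-7) = 6.4 × 10^-5 M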